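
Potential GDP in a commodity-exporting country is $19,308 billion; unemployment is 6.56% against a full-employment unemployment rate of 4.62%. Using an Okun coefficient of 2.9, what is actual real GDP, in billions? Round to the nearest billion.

Unemployment gap = 6.56 - 4.62 = 1.94 points, so the output gap is -2.9 × 1.94 = -5.626%.
Actual GDP = 19308 × (1 - 5.626/100) = 19308 × 0.94374 ≈ 18222 billion.

$18,222 billion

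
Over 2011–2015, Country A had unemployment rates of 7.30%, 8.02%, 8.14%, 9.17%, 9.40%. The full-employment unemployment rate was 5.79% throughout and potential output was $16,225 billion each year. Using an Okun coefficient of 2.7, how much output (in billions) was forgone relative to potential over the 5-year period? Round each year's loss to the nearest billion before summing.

$5,729 billion

Year 2011: gap = -2.7 × (7.3 - 5.79) = -4.077%, loss ≈ 16225 × 4.077/100 ≈ 661.
Year 2012: gap = -2.7 × (8.02 - 5.79) = -6.021%, loss ≈ 16225 × 6.021/100 ≈ 977.
Year 2013: gap = -2.7 × (8.14 - 5.79) = -6.345%, loss ≈ 16225 × 6.345/100 ≈ 1029.
Year 2014: gap = -2.7 × (9.17 - 5.79) = -9.126%, loss ≈ 16225 × 9.126/100 ≈ 1481.
Year 2015: gap = -2.7 × (9.4 - 5.79) = -9.747%, loss ≈ 16225 × 9.747/100 ≈ 1581.
Total lost output = 661 + 977 + 1029 + 1481 + 1581 = 5729 billion.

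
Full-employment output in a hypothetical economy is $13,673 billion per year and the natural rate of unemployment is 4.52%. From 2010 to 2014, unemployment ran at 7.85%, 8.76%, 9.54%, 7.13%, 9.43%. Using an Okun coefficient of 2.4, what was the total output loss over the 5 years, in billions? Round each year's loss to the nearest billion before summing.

$6,598 billion

Year 2010: gap = -2.4 × (7.85 - 4.52) = -7.992%, loss ≈ 13673 × 7.992/100 ≈ 1093.
Year 2011: gap = -2.4 × (8.76 - 4.52) = -10.176%, loss ≈ 13673 × 10.176/100 ≈ 1391.
Year 2012: gap = -2.4 × (9.54 - 4.52) = -12.048%, loss ≈ 13673 × 12.048/100 ≈ 1647.
Year 2013: gap = -2.4 × (7.13 - 4.52) = -6.264%, loss ≈ 13673 × 6.264/100 ≈ 856.
Year 2014: gap = -2.4 × (9.43 - 4.52) = -11.784%, loss ≈ 13673 × 11.784/100 ≈ 1611.
Total lost output = 1093 + 1391 + 1647 + 856 + 1611 = 6598 billion.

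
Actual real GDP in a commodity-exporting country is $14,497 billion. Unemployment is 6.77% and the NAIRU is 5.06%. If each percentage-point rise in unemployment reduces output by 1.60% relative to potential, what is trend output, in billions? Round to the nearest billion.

$14,905 billion

Unemployment gap = 6.77 - 5.06 = 1.71 points, so output gap = -1.6 × 1.71 = -2.736%.
Since Y = Y* × (1 + gap/100), Y* = 14497/0.97264 ≈ 14905 billion.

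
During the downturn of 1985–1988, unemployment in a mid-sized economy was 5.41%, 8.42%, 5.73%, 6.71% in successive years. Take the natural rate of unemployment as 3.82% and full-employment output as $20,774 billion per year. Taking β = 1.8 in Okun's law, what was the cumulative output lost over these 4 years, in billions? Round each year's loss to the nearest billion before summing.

$4,110 billion

Year 1985: gap = -1.8 × (5.41 - 3.82) = -2.862%, loss ≈ 20774 × 2.862/100 ≈ 595.
Year 1986: gap = -1.8 × (8.42 - 3.82) = -8.28%, loss ≈ 20774 × 8.28/100 ≈ 1720.
Year 1987: gap = -1.8 × (5.73 - 3.82) = -3.438%, loss ≈ 20774 × 3.438/100 ≈ 714.
Year 1988: gap = -1.8 × (6.71 - 3.82) = -5.202%, loss ≈ 20774 × 5.202/100 ≈ 1081.
Total lost output = 595 + 1720 + 714 + 1081 = 4110 billion.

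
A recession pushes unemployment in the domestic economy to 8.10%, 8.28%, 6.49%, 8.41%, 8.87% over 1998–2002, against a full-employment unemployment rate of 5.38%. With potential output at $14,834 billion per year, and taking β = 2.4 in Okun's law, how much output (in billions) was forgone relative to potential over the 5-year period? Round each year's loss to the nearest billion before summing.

Year 1998: gap = -2.4 × (8.1 - 5.38) = -6.528%, loss ≈ 14834 × 6.528/100 ≈ 968.
Year 1999: gap = -2.4 × (8.28 - 5.38) = -6.96%, loss ≈ 14834 × 6.96/100 ≈ 1032.
Year 2000: gap = -2.4 × (6.49 - 5.38) = -2.664%, loss ≈ 14834 × 2.664/100 ≈ 395.
Year 2001: gap = -2.4 × (8.41 - 5.38) = -7.272%, loss ≈ 14834 × 7.272/100 ≈ 1079.
Year 2002: gap = -2.4 × (8.87 - 5.38) = -8.376%, loss ≈ 14834 × 8.376/100 ≈ 1242.
Total lost output = 968 + 1032 + 395 + 1079 + 1242 = 4716 billion.

$4,716 billion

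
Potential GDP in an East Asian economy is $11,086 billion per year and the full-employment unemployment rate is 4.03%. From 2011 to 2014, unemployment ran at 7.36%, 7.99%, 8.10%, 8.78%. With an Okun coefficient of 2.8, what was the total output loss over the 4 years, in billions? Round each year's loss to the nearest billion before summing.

$5,000 billion

Year 2011: gap = -2.8 × (7.36 - 4.03) = -9.324%, loss ≈ 11086 × 9.324/100 ≈ 1034.
Year 2012: gap = -2.8 × (7.99 - 4.03) = -11.088%, loss ≈ 11086 × 11.088/100 ≈ 1229.
Year 2013: gap = -2.8 × (8.1 - 4.03) = -11.396%, loss ≈ 11086 × 11.396/100 ≈ 1263.
Year 2014: gap = -2.8 × (8.78 - 4.03) = -13.3%, loss ≈ 11086 × 13.3/100 ≈ 1474.
Total lost output = 1034 + 1229 + 1263 + 1474 = 5000 billion.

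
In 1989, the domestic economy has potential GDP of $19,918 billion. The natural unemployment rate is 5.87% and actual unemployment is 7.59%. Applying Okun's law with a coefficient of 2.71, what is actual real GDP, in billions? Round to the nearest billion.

$18,990 billion

Unemployment gap = 7.59 - 5.87 = 1.72 points, so the output gap is -2.71 × 1.72 = -4.6612%.
Actual GDP = 19918 × (1 - 4.6612/100) = 19918 × 0.953388 ≈ 18990 billion.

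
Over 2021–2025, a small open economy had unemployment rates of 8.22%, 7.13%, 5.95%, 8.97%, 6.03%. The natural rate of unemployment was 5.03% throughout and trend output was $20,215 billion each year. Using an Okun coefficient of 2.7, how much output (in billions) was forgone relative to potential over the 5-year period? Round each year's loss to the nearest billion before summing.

Year 2021: gap = -2.7 × (8.22 - 5.03) = -8.613%, loss ≈ 20215 × 8.613/100 ≈ 1741.
Year 2022: gap = -2.7 × (7.13 - 5.03) = -5.67%, loss ≈ 20215 × 5.67/100 ≈ 1146.
Year 2023: gap = -2.7 × (5.95 - 5.03) = -2.484%, loss ≈ 20215 × 2.484/100 ≈ 502.
Year 2024: gap = -2.7 × (8.97 - 5.03) = -10.638%, loss ≈ 20215 × 10.638/100 ≈ 2150.
Year 2025: gap = -2.7 × (6.03 - 5.03) = -2.7%, loss ≈ 20215 × 2.7/100 ≈ 546.
Total lost output = 1741 + 1146 + 502 + 2150 + 546 = 6085 billion.

$6,085 billion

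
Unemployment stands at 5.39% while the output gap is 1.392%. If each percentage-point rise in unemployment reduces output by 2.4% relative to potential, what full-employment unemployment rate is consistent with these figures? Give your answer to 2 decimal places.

5.97%

From Okun's law, u - u* = -(output gap)/β = -(1.392)/2.4 = -0.58 points.
So u* = 5.39 + 0.58 = 5.97%.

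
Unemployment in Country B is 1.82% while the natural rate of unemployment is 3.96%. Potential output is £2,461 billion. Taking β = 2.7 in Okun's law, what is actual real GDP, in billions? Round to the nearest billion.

Unemployment gap = 1.82 - 3.96 = -2.14 points, so the output gap is -2.7 × (-2.14) = 5.778%.
Actual GDP = 2461 × (1 + 5.778/100) = 2461 × 1.05778 ≈ 2603 billion.

£2,603 billion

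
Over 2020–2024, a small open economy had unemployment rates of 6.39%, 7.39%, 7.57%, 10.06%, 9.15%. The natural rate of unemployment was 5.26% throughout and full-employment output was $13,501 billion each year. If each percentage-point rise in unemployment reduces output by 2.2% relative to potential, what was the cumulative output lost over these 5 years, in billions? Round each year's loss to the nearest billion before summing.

Year 2020: gap = -2.2 × (6.39 - 5.26) = -2.486%, loss ≈ 13501 × 2.486/100 ≈ 336.
Year 2021: gap = -2.2 × (7.39 - 5.26) = -4.686%, loss ≈ 13501 × 4.686/100 ≈ 633.
Year 2022: gap = -2.2 × (7.57 - 5.26) = -5.082%, loss ≈ 13501 × 5.082/100 ≈ 686.
Year 2023: gap = -2.2 × (10.06 - 5.26) = -10.56%, loss ≈ 13501 × 10.56/100 ≈ 1426.
Year 2024: gap = -2.2 × (9.15 - 5.26) = -8.558%, loss ≈ 13501 × 8.558/100 ≈ 1155.
Total lost output = 336 + 633 + 686 + 1426 + 1155 = 4236 billion.

$4,236 billion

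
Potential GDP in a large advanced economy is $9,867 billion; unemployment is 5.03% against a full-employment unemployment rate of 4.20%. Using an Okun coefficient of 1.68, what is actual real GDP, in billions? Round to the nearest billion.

$9,729 billion

Unemployment gap = 5.03 - 4.2 = 0.83 points, so the output gap is -1.68 × 0.83 = -1.3944%.
Actual GDP = 9867 × (1 - 1.3944/100) = 9867 × 0.986056 ≈ 9729 billion.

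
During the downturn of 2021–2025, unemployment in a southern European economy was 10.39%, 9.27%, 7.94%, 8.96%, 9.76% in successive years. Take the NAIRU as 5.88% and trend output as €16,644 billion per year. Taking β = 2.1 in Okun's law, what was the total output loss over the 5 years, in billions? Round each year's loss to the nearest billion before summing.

Year 2021: gap = -2.1 × (10.39 - 5.88) = -9.471%, loss ≈ 16644 × 9.471/100 ≈ 1576.
Year 2022: gap = -2.1 × (9.27 - 5.88) = -7.119%, loss ≈ 16644 × 7.119/100 ≈ 1185.
Year 2023: gap = -2.1 × (7.94 - 5.88) = -4.326%, loss ≈ 16644 × 4.326/100 ≈ 720.
Year 2024: gap = -2.1 × (8.96 - 5.88) = -6.468%, loss ≈ 16644 × 6.468/100 ≈ 1077.
Year 2025: gap = -2.1 × (9.76 - 5.88) = -8.148%, loss ≈ 16644 × 8.148/100 ≈ 1356.
Total lost output = 1576 + 1185 + 720 + 1077 + 1356 = 5914 billion.

€5,914 billion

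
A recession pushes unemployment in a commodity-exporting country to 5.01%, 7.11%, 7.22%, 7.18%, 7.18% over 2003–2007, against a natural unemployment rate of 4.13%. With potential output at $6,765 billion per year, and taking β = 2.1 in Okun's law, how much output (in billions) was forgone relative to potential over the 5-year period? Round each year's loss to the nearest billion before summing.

Year 2003: gap = -2.1 × (5.01 - 4.13) = -1.848%, loss ≈ 6765 × 1.848/100 ≈ 125.
Year 2004: gap = -2.1 × (7.11 - 4.13) = -6.258%, loss ≈ 6765 × 6.258/100 ≈ 423.
Year 2005: gap = -2.1 × (7.22 - 4.13) = -6.489%, loss ≈ 6765 × 6.489/100 ≈ 439.
Year 2006: gap = -2.1 × (7.18 - 4.13) = -6.405%, loss ≈ 6765 × 6.405/100 ≈ 433.
Year 2007: gap = -2.1 × (7.18 - 4.13) = -6.405%, loss ≈ 6765 × 6.405/100 ≈ 433.
Total lost output = 125 + 423 + 439 + 433 + 433 = 1853 billion.

$1,853 billion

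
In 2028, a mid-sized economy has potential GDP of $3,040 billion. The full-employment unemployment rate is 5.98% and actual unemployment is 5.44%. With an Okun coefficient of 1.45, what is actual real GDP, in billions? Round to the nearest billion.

$3,064 billion

Unemployment gap = 5.44 - 5.98 = -0.54 points, so the output gap is -1.45 × (-0.54) = 0.783%.
Actual GDP = 3040 × (1 + 0.783/100) = 3040 × 1.00783 ≈ 3064 billion.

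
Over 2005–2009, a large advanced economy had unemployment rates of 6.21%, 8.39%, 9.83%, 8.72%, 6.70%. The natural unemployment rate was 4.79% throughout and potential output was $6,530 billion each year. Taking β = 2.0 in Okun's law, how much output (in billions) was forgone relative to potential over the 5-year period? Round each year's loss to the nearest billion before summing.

$2,075 billion

Year 2005: gap = -2.0 × (6.21 - 4.79) = -2.84%, loss ≈ 6530 × 2.84/100 ≈ 185.
Year 2006: gap = -2.0 × (8.39 - 4.79) = -7.2%, loss ≈ 6530 × 7.2/100 ≈ 470.
Year 2007: gap = -2.0 × (9.83 - 4.79) = -10.08%, loss ≈ 6530 × 10.08/100 ≈ 658.
Year 2008: gap = -2.0 × (8.72 - 4.79) = -7.86%, loss ≈ 6530 × 7.86/100 ≈ 513.
Year 2009: gap = -2.0 × (6.7 - 4.79) = -3.82%, loss ≈ 6530 × 3.82/100 ≈ 249.
Total lost output = 185 + 470 + 658 + 513 + 249 = 2075 billion.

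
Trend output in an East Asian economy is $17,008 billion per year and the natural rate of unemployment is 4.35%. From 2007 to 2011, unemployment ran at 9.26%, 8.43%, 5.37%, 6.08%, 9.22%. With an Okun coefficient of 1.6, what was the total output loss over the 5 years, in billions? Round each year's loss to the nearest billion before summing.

$4,520 billion

Year 2007: gap = -1.6 × (9.26 - 4.35) = -7.856%, loss ≈ 17008 × 7.856/100 ≈ 1336.
Year 2008: gap = -1.6 × (8.43 - 4.35) = -6.528%, loss ≈ 17008 × 6.528/100 ≈ 1110.
Year 2009: gap = -1.6 × (5.37 - 4.35) = -1.632%, loss ≈ 17008 × 1.632/100 ≈ 278.
Year 2010: gap = -1.6 × (6.08 - 4.35) = -2.768%, loss ≈ 17008 × 2.768/100 ≈ 471.
Year 2011: gap = -1.6 × (9.22 - 4.35) = -7.792%, loss ≈ 17008 × 7.792/100 ≈ 1325.
Total lost output = 1336 + 1110 + 278 + 471 + 1325 = 4520 billion.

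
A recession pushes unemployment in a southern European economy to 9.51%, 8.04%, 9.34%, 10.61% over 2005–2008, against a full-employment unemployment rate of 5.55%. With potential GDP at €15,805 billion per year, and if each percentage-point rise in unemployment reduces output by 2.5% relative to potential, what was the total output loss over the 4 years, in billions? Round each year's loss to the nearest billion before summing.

Year 2005: gap = -2.5 × (9.51 - 5.55) = -9.9%, loss ≈ 15805 × 9.9/100 ≈ 1565.
Year 2006: gap = -2.5 × (8.04 - 5.55) = -6.225%, loss ≈ 15805 × 6.225/100 ≈ 984.
Year 2007: gap = -2.5 × (9.34 - 5.55) = -9.475%, loss ≈ 15805 × 9.475/100 ≈ 1498.
Year 2008: gap = -2.5 × (10.61 - 5.55) = -12.65%, loss ≈ 15805 × 12.65/100 ≈ 1999.
Total lost output = 1565 + 984 + 1498 + 1999 = 6046 billion.

€6,046 billion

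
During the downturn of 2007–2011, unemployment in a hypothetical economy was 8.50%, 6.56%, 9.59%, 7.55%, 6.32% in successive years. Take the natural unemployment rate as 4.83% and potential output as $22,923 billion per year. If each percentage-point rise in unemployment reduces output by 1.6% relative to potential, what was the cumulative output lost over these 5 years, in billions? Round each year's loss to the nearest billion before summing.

$5,271 billion

Year 2007: gap = -1.6 × (8.5 - 4.83) = -5.872%, loss ≈ 22923 × 5.872/100 ≈ 1346.
Year 2008: gap = -1.6 × (6.56 - 4.83) = -2.768%, loss ≈ 22923 × 2.768/100 ≈ 635.
Year 2009: gap = -1.6 × (9.59 - 4.83) = -7.616%, loss ≈ 22923 × 7.616/100 ≈ 1746.
Year 2010: gap = -1.6 × (7.55 - 4.83) = -4.352%, loss ≈ 22923 × 4.352/100 ≈ 998.
Year 2011: gap = -1.6 × (6.32 - 4.83) = -2.384%, loss ≈ 22923 × 2.384/100 ≈ 546.
Total lost output = 1346 + 635 + 1746 + 998 + 546 = 5271 billion.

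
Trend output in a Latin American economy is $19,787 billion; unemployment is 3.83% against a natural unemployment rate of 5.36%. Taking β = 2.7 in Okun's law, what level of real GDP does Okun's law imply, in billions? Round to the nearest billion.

$20,604 billion

Unemployment gap = 3.83 - 5.36 = -1.53 points, so the output gap is -2.7 × (-1.53) = 4.131%.
Actual GDP = 19787 × (1 + 4.131/100) = 19787 × 1.04131 ≈ 20604 billion.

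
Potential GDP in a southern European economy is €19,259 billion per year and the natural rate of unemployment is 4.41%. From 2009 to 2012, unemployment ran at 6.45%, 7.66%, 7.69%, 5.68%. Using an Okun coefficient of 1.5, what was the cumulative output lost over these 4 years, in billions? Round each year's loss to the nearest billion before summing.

Year 2009: gap = -1.5 × (6.45 - 4.41) = -3.06%, loss ≈ 19259 × 3.06/100 ≈ 589.
Year 2010: gap = -1.5 × (7.66 - 4.41) = -4.875%, loss ≈ 19259 × 4.875/100 ≈ 939.
Year 2011: gap = -1.5 × (7.69 - 4.41) = -4.92%, loss ≈ 19259 × 4.92/100 ≈ 948.
Year 2012: gap = -1.5 × (5.68 - 4.41) = -1.905%, loss ≈ 19259 × 1.905/100 ≈ 367.
Total lost output = 589 + 939 + 948 + 367 = 2843 billion.

€2,843 billion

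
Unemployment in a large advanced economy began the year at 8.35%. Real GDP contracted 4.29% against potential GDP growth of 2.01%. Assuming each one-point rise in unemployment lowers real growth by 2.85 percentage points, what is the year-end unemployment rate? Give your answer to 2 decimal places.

10.56%

Growth-rate Okun's law: g_Y = g_Y* - β × Δu, so Δu = (g_Y* - g_Y)/β.
Δu = (2.01 + 4.29)/2.85 = 6.3/2.85 = 2.21 percentage points.
Year-end unemployment = 8.35 + 2.21 = 10.56%.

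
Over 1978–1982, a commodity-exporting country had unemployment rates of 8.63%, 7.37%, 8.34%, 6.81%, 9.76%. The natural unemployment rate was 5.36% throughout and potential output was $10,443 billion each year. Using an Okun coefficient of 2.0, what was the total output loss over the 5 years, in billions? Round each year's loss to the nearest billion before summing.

Year 1978: gap = -2.0 × (8.63 - 5.36) = -6.54%, loss ≈ 10443 × 6.54/100 ≈ 683.
Year 1979: gap = -2.0 × (7.37 - 5.36) = -4.02%, loss ≈ 10443 × 4.02/100 ≈ 420.
Year 1980: gap = -2.0 × (8.34 - 5.36) = -5.96%, loss ≈ 10443 × 5.96/100 ≈ 622.
Year 1981: gap = -2.0 × (6.81 - 5.36) = -2.9%, loss ≈ 10443 × 2.9/100 ≈ 303.
Year 1982: gap = -2.0 × (9.76 - 5.36) = -8.8%, loss ≈ 10443 × 8.8/100 ≈ 919.
Total lost output = 683 + 420 + 622 + 303 + 919 = 2947 billion.

$2,947 billion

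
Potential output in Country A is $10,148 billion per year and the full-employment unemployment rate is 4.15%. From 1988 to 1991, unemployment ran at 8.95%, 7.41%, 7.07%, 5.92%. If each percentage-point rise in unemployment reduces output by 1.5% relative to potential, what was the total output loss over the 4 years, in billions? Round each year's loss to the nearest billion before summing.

$1,940 billion

Year 1988: gap = -1.5 × (8.95 - 4.15) = -7.2%, loss ≈ 10148 × 7.2/100 ≈ 731.
Year 1989: gap = -1.5 × (7.41 - 4.15) = -4.89%, loss ≈ 10148 × 4.89/100 ≈ 496.
Year 1990: gap = -1.5 × (7.07 - 4.15) = -4.38%, loss ≈ 10148 × 4.38/100 ≈ 444.
Year 1991: gap = -1.5 × (5.92 - 4.15) = -2.655%, loss ≈ 10148 × 2.655/100 ≈ 269.
Total lost output = 731 + 496 + 444 + 269 = 1940 billion.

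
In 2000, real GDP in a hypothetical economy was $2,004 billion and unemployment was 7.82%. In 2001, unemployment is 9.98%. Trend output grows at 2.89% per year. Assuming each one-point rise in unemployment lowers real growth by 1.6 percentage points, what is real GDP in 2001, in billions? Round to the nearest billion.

Δu = 9.98 - 7.82 = 2.16 points.
Okun's law (growth form): g_Y = g_Y* - β × Δu = 2.89 - 1.6 × (2.16) = 2.89 - 3.456 = -0.566%.
Real GDP in the next year = 2004 × (1 - 0.566/100) = 2004 × 0.99434 ≈ 1993 billion.

$1,993 billion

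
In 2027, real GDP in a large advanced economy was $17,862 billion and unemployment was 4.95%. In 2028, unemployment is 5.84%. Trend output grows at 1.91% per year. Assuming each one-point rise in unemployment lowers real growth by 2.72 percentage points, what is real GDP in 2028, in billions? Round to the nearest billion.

Δu = 5.84 - 4.95 = 0.89 points.
Okun's law (growth form): g_Y = g_Y* - β × Δu = 1.91 - 2.72 × (0.89) = 1.91 - 2.4208 = -0.5108%.
Real GDP in the next year = 17862 × (1 - 0.5108/100) = 17862 × 0.994892 ≈ 17771 billion.

$17,771 billion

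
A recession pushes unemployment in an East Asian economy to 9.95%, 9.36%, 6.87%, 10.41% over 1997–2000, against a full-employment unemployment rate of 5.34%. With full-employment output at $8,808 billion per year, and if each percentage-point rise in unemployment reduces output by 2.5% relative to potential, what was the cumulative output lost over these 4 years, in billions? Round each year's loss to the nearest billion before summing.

$3,353 billion

Year 1997: gap = -2.5 × (9.95 - 5.34) = -11.525%, loss ≈ 8808 × 11.525/100 ≈ 1015.
Year 1998: gap = -2.5 × (9.36 - 5.34) = -10.05%, loss ≈ 8808 × 10.05/100 ≈ 885.
Year 1999: gap = -2.5 × (6.87 - 5.34) = -3.825%, loss ≈ 8808 × 3.825/100 ≈ 337.
Year 2000: gap = -2.5 × (10.41 - 5.34) = -12.675%, loss ≈ 8808 × 12.675/100 ≈ 1116.
Total lost output = 1015 + 885 + 337 + 1116 = 3353 billion.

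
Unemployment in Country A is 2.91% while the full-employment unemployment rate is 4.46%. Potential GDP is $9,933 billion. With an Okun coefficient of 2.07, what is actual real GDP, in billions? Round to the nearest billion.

Unemployment gap = 2.91 - 4.46 = -1.55 points, so the output gap is -2.07 × (-1.55) = 3.2085%.
Actual GDP = 9933 × (1 + 3.2085/100) = 9933 × 1.032085 ≈ 10252 billion.

$10,252 billion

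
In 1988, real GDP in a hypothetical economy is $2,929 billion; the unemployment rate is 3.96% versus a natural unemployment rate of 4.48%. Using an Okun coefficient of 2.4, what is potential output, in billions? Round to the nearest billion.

$2,893 billion

Unemployment gap = 3.96 - 4.48 = -0.52 points, so output gap = -2.4 × (-0.52) = 1.248%.
Since Y = Y* × (1 + gap/100), Y* = 2929/1.01248 ≈ 2893 billion.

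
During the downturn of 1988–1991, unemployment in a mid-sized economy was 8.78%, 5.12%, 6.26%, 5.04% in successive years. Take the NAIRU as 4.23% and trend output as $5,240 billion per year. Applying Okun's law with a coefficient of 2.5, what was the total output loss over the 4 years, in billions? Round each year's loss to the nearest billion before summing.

Year 1988: gap = -2.5 × (8.78 - 4.23) = -11.375%, loss ≈ 5240 × 11.375/100 ≈ 596.
Year 1989: gap = -2.5 × (5.12 - 4.23) = -2.225%, loss ≈ 5240 × 2.225/100 ≈ 117.
Year 1990: gap = -2.5 × (6.26 - 4.23) = -5.075%, loss ≈ 5240 × 5.075/100 ≈ 266.
Year 1991: gap = -2.5 × (5.04 - 4.23) = -2.025%, loss ≈ 5240 × 2.025/100 ≈ 106.
Total lost output = 596 + 117 + 266 + 106 = 1085 billion.

$1,085 billion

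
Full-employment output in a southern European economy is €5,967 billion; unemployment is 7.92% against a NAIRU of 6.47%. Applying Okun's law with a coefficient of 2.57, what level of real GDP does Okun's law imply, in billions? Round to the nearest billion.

€5,745 billion

Unemployment gap = 7.92 - 6.47 = 1.45 points, so the output gap is -2.57 × 1.45 = -3.7265%.
Actual GDP = 5967 × (1 - 3.7265/100) = 5967 × 0.962735 ≈ 5745 billion.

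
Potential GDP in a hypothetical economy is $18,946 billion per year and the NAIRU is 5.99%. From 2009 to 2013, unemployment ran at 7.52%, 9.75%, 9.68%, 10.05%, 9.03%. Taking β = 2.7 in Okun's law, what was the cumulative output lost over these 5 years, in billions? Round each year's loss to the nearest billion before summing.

$8,226 billion

Year 2009: gap = -2.7 × (7.52 - 5.99) = -4.131%, loss ≈ 18946 × 4.131/100 ≈ 783.
Year 2010: gap = -2.7 × (9.75 - 5.99) = -10.152%, loss ≈ 18946 × 10.152/100 ≈ 1923.
Year 2011: gap = -2.7 × (9.68 - 5.99) = -9.963%, loss ≈ 18946 × 9.963/100 ≈ 1888.
Year 2012: gap = -2.7 × (10.05 - 5.99) = -10.962%, loss ≈ 18946 × 10.962/100 ≈ 2077.
Year 2013: gap = -2.7 × (9.03 - 5.99) = -8.208%, loss ≈ 18946 × 8.208/100 ≈ 1555.
Total lost output = 783 + 1923 + 1888 + 2077 + 1555 = 8226 billion.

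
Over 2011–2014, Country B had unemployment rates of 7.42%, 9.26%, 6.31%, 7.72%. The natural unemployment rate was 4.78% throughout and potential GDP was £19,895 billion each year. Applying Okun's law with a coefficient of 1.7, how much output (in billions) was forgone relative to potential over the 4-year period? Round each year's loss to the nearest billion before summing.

Year 2011: gap = -1.7 × (7.42 - 4.78) = -4.488%, loss ≈ 19895 × 4.488/100 ≈ 893.
Year 2012: gap = -1.7 × (9.26 - 4.78) = -7.616%, loss ≈ 19895 × 7.616/100 ≈ 1515.
Year 2013: gap = -1.7 × (6.31 - 4.78) = -2.601%, loss ≈ 19895 × 2.601/100 ≈ 517.
Year 2014: gap = -1.7 × (7.72 - 4.78) = -4.998%, loss ≈ 19895 × 4.998/100 ≈ 994.
Total lost output = 893 + 1515 + 517 + 994 = 3919 billion.

£3,919 billion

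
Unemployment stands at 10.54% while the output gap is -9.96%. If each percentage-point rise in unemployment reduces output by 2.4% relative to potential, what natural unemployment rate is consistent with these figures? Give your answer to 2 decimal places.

6.39%

From Okun's law, u - u* = -(output gap)/β = -(-9.96)/2.4 = 4.15 points.
So u* = 10.54 - 4.15 = 6.39%.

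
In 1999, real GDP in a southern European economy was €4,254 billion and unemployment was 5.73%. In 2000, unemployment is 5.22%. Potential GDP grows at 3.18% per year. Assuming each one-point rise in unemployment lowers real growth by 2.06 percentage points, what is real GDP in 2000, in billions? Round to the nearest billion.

€4,434 billion

Δu = 5.22 - 5.73 = -0.51 points.
Okun's law (growth form): g_Y = g_Y* - β × Δu = 3.18 - 2.06 × (-0.51) = 3.18 + 1.0506 = 4.2306%.
Real GDP in the next year = 4254 × (1 + 4.2306/100) = 4254 × 1.042306 ≈ 4434 billion.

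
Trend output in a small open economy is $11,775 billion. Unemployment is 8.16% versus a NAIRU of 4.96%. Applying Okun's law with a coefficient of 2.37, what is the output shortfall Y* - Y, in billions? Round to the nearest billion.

$893 billion

Output gap = -2.37 × (8.16 - 4.96) = -2.37 × 3.2 = -7.584%.
Actual GDP ≈ 11775 × 0.92416 ≈ 10882 billion, so the shortfall is 11775 - 10882 = 893 billion.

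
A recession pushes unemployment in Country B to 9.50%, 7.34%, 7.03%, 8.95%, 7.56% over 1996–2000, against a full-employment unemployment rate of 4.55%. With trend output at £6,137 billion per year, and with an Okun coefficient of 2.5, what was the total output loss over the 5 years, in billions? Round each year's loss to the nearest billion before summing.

Year 1996: gap = -2.5 × (9.5 - 4.55) = -12.375%, loss ≈ 6137 × 12.375/100 ≈ 759.
Year 1997: gap = -2.5 × (7.34 - 4.55) = -6.975%, loss ≈ 6137 × 6.975/100 ≈ 428.
Year 1998: gap = -2.5 × (7.03 - 4.55) = -6.2%, loss ≈ 6137 × 6.2/100 ≈ 380.
Year 1999: gap = -2.5 × (8.95 - 4.55) = -11%, loss ≈ 6137 × 11/100 ≈ 675.
Year 2000: gap = -2.5 × (7.56 - 4.55) = -7.525%, loss ≈ 6137 × 7.525/100 ≈ 462.
Total lost output = 759 + 428 + 380 + 675 + 462 = 2704 billion.

£2,704 billion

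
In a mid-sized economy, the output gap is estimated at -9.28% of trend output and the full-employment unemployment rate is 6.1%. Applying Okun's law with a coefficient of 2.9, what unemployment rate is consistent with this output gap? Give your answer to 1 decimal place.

From Okun's law, u - u* = -(output gap)/β = -(-9.28)/2.9 = 3.2 points.
So u = 6.1 + 3.2 = 9.3%.

9.3%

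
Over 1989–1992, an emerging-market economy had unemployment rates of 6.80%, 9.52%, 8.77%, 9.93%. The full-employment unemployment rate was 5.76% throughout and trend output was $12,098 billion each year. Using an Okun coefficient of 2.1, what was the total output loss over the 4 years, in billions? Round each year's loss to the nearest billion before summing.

$3,043 billion

Year 1989: gap = -2.1 × (6.8 - 5.76) = -2.184%, loss ≈ 12098 × 2.184/100 ≈ 264.
Year 1990: gap = -2.1 × (9.52 - 5.76) = -7.896%, loss ≈ 12098 × 7.896/100 ≈ 955.
Year 1991: gap = -2.1 × (8.77 - 5.76) = -6.321%, loss ≈ 12098 × 6.321/100 ≈ 765.
Year 1992: gap = -2.1 × (9.93 - 5.76) = -8.757%, loss ≈ 12098 × 8.757/100 ≈ 1059.
Total lost output = 264 + 955 + 765 + 1059 = 3043 billion.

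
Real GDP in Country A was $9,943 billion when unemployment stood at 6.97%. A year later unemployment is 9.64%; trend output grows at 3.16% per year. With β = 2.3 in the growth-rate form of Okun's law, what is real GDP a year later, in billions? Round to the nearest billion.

$9,647 billion

Δu = 9.64 - 6.97 = 2.67 points.
Okun's law (growth form): g_Y = g_Y* - β × Δu = 3.16 - 2.3 × (2.67) = 3.16 - 6.141 = -2.981%.
Real GDP in the next year = 9943 × (1 - 2.981/100) = 9943 × 0.97019 ≈ 9647 billion.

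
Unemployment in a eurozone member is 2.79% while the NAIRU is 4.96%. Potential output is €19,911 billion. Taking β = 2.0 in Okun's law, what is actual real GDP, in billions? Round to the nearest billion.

€20,775 billion

Unemployment gap = 2.79 - 4.96 = -2.17 points, so the output gap is -2 × (-2.17) = 4.34%.
Actual GDP = 19911 × (1 + 4.34/100) = 19911 × 1.0434 ≈ 20775 billion.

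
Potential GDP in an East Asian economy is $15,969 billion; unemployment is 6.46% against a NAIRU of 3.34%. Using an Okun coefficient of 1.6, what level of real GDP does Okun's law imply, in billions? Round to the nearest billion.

Unemployment gap = 6.46 - 3.34 = 3.12 points, so the output gap is -1.6 × 3.12 = -4.992%.
Actual GDP = 15969 × (1 - 4.992/100) = 15969 × 0.95008 ≈ 15172 billion.

$15,172 billion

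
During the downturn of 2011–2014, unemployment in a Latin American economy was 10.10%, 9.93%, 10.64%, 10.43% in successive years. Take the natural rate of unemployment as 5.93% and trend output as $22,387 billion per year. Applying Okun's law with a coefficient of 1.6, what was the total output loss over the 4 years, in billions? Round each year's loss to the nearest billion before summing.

Year 2011: gap = -1.6 × (10.1 - 5.93) = -6.672%, loss ≈ 22387 × 6.672/100 ≈ 1494.
Year 2012: gap = -1.6 × (9.93 - 5.93) = -6.4%, loss ≈ 22387 × 6.4/100 ≈ 1433.
Year 2013: gap = -1.6 × (10.64 - 5.93) = -7.536%, loss ≈ 22387 × 7.536/100 ≈ 1687.
Year 2014: gap = -1.6 × (10.43 - 5.93) = -7.2%, loss ≈ 22387 × 7.2/100 ≈ 1612.
Total lost output = 1494 + 1433 + 1687 + 1612 = 6226 billion.

$6,226 billion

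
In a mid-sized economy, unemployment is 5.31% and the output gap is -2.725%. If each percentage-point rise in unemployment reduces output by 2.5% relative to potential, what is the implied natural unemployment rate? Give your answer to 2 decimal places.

From Okun's law, u - u* = -(output gap)/β = -(-2.725)/2.5 = 1.09 points.
So u* = 5.31 - 1.09 = 4.22%.

4.22%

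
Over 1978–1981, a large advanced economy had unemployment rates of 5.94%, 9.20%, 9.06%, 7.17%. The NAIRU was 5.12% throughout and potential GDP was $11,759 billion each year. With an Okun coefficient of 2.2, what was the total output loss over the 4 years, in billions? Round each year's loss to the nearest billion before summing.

$2,816 billion

Year 1978: gap = -2.2 × (5.94 - 5.12) = -1.804%, loss ≈ 11759 × 1.804/100 ≈ 212.
Year 1979: gap = -2.2 × (9.2 - 5.12) = -8.976%, loss ≈ 11759 × 8.976/100 ≈ 1055.
Year 1980: gap = -2.2 × (9.06 - 5.12) = -8.668%, loss ≈ 11759 × 8.668/100 ≈ 1019.
Year 1981: gap = -2.2 × (7.17 - 5.12) = -4.51%, loss ≈ 11759 × 4.51/100 ≈ 530.
Total lost output = 212 + 1055 + 1019 + 530 = 2816 billion.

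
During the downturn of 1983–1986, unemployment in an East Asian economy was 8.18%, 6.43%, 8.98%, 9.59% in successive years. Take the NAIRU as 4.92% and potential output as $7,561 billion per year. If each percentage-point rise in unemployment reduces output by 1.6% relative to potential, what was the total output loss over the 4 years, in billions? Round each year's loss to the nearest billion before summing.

$1,633 billion

Year 1983: gap = -1.6 × (8.18 - 4.92) = -5.216%, loss ≈ 7561 × 5.216/100 ≈ 394.
Year 1984: gap = -1.6 × (6.43 - 4.92) = -2.416%, loss ≈ 7561 × 2.416/100 ≈ 183.
Year 1985: gap = -1.6 × (8.98 - 4.92) = -6.496%, loss ≈ 7561 × 6.496/100 ≈ 491.
Year 1986: gap = -1.6 × (9.59 - 4.92) = -7.472%, loss ≈ 7561 × 7.472/100 ≈ 565.
Total lost output = 394 + 183 + 491 + 565 = 1633 billion.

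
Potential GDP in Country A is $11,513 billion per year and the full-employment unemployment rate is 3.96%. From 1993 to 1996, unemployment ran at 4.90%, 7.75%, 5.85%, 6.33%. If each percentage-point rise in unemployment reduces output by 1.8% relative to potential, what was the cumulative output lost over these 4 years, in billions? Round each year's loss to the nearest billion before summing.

$1,863 billion

Year 1993: gap = -1.8 × (4.9 - 3.96) = -1.692%, loss ≈ 11513 × 1.692/100 ≈ 195.
Year 1994: gap = -1.8 × (7.75 - 3.96) = -6.822%, loss ≈ 11513 × 6.822/100 ≈ 785.
Year 1995: gap = -1.8 × (5.85 - 3.96) = -3.402%, loss ≈ 11513 × 3.402/100 ≈ 392.
Year 1996: gap = -1.8 × (6.33 - 3.96) = -4.266%, loss ≈ 11513 × 4.266/100 ≈ 491.
Total lost output = 195 + 785 + 392 + 491 = 1863 billion.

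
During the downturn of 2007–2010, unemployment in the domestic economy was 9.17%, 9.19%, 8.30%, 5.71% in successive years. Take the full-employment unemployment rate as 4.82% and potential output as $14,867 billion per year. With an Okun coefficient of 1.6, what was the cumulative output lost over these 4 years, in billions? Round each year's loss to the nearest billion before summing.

$3,115 billion

Year 2007: gap = -1.6 × (9.17 - 4.82) = -6.96%, loss ≈ 14867 × 6.96/100 ≈ 1035.
Year 2008: gap = -1.6 × (9.19 - 4.82) = -6.992%, loss ≈ 14867 × 6.992/100 ≈ 1040.
Year 2009: gap = -1.6 × (8.3 - 4.82) = -5.568%, loss ≈ 14867 × 5.568/100 ≈ 828.
Year 2010: gap = -1.6 × (5.71 - 4.82) = -1.424%, loss ≈ 14867 × 1.424/100 ≈ 212.
Total lost output = 1035 + 1040 + 828 + 212 = 3115 billion.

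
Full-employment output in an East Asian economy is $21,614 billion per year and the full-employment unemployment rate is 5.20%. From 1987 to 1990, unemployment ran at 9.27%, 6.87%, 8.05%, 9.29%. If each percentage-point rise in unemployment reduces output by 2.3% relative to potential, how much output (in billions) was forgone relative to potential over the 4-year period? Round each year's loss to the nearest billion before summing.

Year 1987: gap = -2.3 × (9.27 - 5.2) = -9.361%, loss ≈ 21614 × 9.361/100 ≈ 2023.
Year 1988: gap = -2.3 × (6.87 - 5.2) = -3.841%, loss ≈ 21614 × 3.841/100 ≈ 830.
Year 1989: gap = -2.3 × (8.05 - 5.2) = -6.555%, loss ≈ 21614 × 6.555/100 ≈ 1417.
Year 1990: gap = -2.3 × (9.29 - 5.2) = -9.407%, loss ≈ 21614 × 9.407/100 ≈ 2033.
Total lost output = 2023 + 830 + 1417 + 2033 = 6303 billion.

$6,303 billion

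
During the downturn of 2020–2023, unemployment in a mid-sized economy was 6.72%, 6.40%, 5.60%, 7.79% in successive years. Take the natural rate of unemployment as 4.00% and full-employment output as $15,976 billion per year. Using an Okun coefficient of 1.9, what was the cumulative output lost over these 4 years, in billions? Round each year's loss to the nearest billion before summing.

$3,191 billion

Year 2020: gap = -1.9 × (6.72 - 4) = -5.168%, loss ≈ 15976 × 5.168/100 ≈ 826.
Year 2021: gap = -1.9 × (6.4 - 4) = -4.56%, loss ≈ 15976 × 4.56/100 ≈ 729.
Year 2022: gap = -1.9 × (5.6 - 4) = -3.04%, loss ≈ 15976 × 3.04/100 ≈ 486.
Year 2023: gap = -1.9 × (7.79 - 4) = -7.201%, loss ≈ 15976 × 7.201/100 ≈ 1150.
Total lost output = 826 + 729 + 486 + 1150 = 3191 billion.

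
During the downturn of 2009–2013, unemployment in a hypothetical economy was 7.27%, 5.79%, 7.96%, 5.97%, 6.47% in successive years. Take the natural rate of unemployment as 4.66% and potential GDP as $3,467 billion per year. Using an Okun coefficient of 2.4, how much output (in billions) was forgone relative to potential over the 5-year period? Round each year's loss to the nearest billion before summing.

Year 2009: gap = -2.4 × (7.27 - 4.66) = -6.264%, loss ≈ 3467 × 6.264/100 ≈ 217.
Year 2010: gap = -2.4 × (5.79 - 4.66) = -2.712%, loss ≈ 3467 × 2.712/100 ≈ 94.
Year 2011: gap = -2.4 × (7.96 - 4.66) = -7.92%, loss ≈ 3467 × 7.92/100 ≈ 275.
Year 2012: gap = -2.4 × (5.97 - 4.66) = -3.144%, loss ≈ 3467 × 3.144/100 ≈ 109.
Year 2013: gap = -2.4 × (6.47 - 4.66) = -4.344%, loss ≈ 3467 × 4.344/100 ≈ 151.
Total lost output = 217 + 94 + 275 + 109 + 151 = 846 billion.

$846 billion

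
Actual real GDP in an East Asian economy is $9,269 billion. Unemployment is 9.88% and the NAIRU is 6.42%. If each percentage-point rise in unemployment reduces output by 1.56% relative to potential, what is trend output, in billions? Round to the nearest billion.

Unemployment gap = 9.88 - 6.42 = 3.46 points, so output gap = -1.56 × 3.46 = -5.3976%.
Since Y = Y* × (1 + gap/100), Y* = 9269/0.946024 ≈ 9798 billion.

$9,798 billion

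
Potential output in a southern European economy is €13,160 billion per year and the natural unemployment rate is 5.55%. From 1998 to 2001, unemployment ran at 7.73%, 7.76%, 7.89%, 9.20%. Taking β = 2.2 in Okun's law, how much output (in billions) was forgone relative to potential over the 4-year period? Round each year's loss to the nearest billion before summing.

€3,005 billion

Year 1998: gap = -2.2 × (7.73 - 5.55) = -4.796%, loss ≈ 13160 × 4.796/100 ≈ 631.
Year 1999: gap = -2.2 × (7.76 - 5.55) = -4.862%, loss ≈ 13160 × 4.862/100 ≈ 640.
Year 2000: gap = -2.2 × (7.89 - 5.55) = -5.148%, loss ≈ 13160 × 5.148/100 ≈ 677.
Year 2001: gap = -2.2 × (9.2 - 5.55) = -8.03%, loss ≈ 13160 × 8.03/100 ≈ 1057.
Total lost output = 631 + 640 + 677 + 1057 = 3005 billion.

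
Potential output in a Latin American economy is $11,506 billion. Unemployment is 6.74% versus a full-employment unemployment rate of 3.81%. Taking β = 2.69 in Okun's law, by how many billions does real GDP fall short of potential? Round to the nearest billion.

$907 billion

Output gap = -2.69 × (6.74 - 3.81) = -2.69 × 2.93 = -7.8817%.
Actual GDP ≈ 11506 × 0.921183 ≈ 10599 billion, so the shortfall is 11506 - 10599 = 907 billion.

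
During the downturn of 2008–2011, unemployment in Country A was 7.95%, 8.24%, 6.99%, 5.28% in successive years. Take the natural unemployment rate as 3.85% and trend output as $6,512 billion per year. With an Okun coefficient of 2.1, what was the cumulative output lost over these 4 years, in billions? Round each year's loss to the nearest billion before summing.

Year 2008: gap = -2.1 × (7.95 - 3.85) = -8.61%, loss ≈ 6512 × 8.61/100 ≈ 561.
Year 2009: gap = -2.1 × (8.24 - 3.85) = -9.219%, loss ≈ 6512 × 9.219/100 ≈ 600.
Year 2010: gap = -2.1 × (6.99 - 3.85) = -6.594%, loss ≈ 6512 × 6.594/100 ≈ 429.
Year 2011: gap = -2.1 × (5.28 - 3.85) = -3.003%, loss ≈ 6512 × 3.003/100 ≈ 196.
Total lost output = 561 + 600 + 429 + 196 = 1786 billion.

$1,786 billion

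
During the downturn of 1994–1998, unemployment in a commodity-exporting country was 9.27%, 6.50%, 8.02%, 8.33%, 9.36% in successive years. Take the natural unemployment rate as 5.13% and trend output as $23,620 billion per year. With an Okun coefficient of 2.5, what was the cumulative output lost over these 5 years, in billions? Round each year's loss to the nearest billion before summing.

Year 1994: gap = -2.5 × (9.27 - 5.13) = -10.35%, loss ≈ 23620 × 10.35/100 ≈ 2445.
Year 1995: gap = -2.5 × (6.5 - 5.13) = -3.425%, loss ≈ 23620 × 3.425/100 ≈ 809.
Year 1996: gap = -2.5 × (8.02 - 5.13) = -7.225%, loss ≈ 23620 × 7.225/100 ≈ 1707.
Year 1997: gap = -2.5 × (8.33 - 5.13) = -8%, loss ≈ 23620 × 8/100 ≈ 1890.
Year 1998: gap = -2.5 × (9.36 - 5.13) = -10.575%, loss ≈ 23620 × 10.575/100 ≈ 2498.
Total lost output = 2445 + 809 + 1707 + 1890 + 2498 = 9349 billion.

$9,349 billion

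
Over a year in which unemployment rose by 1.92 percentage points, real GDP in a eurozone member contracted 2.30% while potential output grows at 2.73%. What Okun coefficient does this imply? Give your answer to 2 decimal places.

β ≈ 2.62

Growth form: g_Y = g_Y* - β × Δu, so β = (g_Y* - g_Y)/Δu.
β = (2.73 + 2.3)/1.92 = 5.03/1.92 = 2.62.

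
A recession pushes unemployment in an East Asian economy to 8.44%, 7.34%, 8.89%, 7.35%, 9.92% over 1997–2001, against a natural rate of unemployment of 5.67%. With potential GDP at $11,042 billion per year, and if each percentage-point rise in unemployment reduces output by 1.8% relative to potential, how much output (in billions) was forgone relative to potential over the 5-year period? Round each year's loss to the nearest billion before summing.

$2,702 billion

Year 1997: gap = -1.8 × (8.44 - 5.67) = -4.986%, loss ≈ 11042 × 4.986/100 ≈ 551.
Year 1998: gap = -1.8 × (7.34 - 5.67) = -3.006%, loss ≈ 11042 × 3.006/100 ≈ 332.
Year 1999: gap = -1.8 × (8.89 - 5.67) = -5.796%, loss ≈ 11042 × 5.796/100 ≈ 640.
Year 2000: gap = -1.8 × (7.35 - 5.67) = -3.024%, loss ≈ 11042 × 3.024/100 ≈ 334.
Year 2001: gap = -1.8 × (9.92 - 5.67) = -7.65%, loss ≈ 11042 × 7.65/100 ≈ 845.
Total lost output = 551 + 332 + 640 + 334 + 845 = 2702 billion.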